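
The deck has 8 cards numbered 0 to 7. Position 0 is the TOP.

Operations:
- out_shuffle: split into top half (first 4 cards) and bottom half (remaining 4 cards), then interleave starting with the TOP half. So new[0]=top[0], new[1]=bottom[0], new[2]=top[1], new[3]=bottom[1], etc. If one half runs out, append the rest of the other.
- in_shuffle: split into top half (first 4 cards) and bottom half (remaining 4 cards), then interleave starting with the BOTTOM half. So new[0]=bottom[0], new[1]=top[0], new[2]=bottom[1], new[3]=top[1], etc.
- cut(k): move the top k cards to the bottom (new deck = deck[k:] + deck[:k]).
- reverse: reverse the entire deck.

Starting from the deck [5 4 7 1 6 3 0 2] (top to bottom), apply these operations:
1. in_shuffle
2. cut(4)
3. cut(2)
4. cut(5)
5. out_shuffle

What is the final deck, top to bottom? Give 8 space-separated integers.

After op 1 (in_shuffle): [6 5 3 4 0 7 2 1]
After op 2 (cut(4)): [0 7 2 1 6 5 3 4]
After op 3 (cut(2)): [2 1 6 5 3 4 0 7]
After op 4 (cut(5)): [4 0 7 2 1 6 5 3]
After op 5 (out_shuffle): [4 1 0 6 7 5 2 3]

Answer: 4 1 0 6 7 5 2 3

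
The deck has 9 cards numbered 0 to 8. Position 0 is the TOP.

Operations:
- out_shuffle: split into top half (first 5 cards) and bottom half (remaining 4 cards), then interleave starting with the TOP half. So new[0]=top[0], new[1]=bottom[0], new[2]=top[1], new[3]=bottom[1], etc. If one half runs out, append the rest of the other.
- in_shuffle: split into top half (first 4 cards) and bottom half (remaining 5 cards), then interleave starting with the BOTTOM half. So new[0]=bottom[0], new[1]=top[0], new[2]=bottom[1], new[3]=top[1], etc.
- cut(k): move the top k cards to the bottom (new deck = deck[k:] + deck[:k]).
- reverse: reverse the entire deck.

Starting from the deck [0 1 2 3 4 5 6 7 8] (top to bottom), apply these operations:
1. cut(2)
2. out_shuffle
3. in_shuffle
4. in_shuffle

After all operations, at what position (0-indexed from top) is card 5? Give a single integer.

Answer: 0

Derivation:
After op 1 (cut(2)): [2 3 4 5 6 7 8 0 1]
After op 2 (out_shuffle): [2 7 3 8 4 0 5 1 6]
After op 3 (in_shuffle): [4 2 0 7 5 3 1 8 6]
After op 4 (in_shuffle): [5 4 3 2 1 0 8 7 6]
Card 5 is at position 0.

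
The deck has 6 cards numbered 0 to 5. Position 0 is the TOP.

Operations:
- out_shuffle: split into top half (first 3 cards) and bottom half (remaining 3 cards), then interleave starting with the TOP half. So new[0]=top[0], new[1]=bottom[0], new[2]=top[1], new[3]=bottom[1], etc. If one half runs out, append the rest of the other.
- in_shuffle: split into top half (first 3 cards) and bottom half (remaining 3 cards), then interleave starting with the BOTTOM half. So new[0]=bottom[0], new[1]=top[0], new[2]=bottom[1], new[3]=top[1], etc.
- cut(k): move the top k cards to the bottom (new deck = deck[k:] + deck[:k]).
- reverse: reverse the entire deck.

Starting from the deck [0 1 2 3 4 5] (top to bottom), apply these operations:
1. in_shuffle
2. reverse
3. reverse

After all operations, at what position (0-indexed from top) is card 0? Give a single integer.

Answer: 1

Derivation:
After op 1 (in_shuffle): [3 0 4 1 5 2]
After op 2 (reverse): [2 5 1 4 0 3]
After op 3 (reverse): [3 0 4 1 5 2]
Card 0 is at position 1.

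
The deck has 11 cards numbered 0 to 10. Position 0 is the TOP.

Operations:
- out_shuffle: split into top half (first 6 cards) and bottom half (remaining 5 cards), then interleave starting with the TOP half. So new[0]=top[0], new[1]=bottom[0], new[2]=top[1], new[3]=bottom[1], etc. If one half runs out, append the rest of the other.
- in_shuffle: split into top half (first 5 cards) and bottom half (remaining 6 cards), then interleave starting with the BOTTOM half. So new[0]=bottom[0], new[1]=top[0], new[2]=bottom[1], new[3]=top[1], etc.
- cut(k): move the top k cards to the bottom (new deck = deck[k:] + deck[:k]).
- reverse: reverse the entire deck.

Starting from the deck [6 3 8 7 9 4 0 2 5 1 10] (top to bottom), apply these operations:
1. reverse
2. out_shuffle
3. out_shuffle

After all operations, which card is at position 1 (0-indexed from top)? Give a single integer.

After op 1 (reverse): [10 1 5 2 0 4 9 7 8 3 6]
After op 2 (out_shuffle): [10 9 1 7 5 8 2 3 0 6 4]
After op 3 (out_shuffle): [10 2 9 3 1 0 7 6 5 4 8]
Position 1: card 2.

Answer: 2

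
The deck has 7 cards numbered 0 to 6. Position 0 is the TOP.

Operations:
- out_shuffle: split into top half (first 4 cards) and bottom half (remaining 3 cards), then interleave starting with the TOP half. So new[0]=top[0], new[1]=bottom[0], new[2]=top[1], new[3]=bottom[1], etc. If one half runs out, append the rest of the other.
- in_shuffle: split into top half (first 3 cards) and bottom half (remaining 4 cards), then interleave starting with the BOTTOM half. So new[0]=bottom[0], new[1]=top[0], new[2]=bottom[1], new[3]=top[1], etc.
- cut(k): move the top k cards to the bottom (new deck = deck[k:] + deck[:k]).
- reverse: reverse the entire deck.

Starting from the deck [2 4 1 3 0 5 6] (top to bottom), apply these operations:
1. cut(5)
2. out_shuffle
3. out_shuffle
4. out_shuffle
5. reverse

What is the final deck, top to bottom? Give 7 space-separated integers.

After op 1 (cut(5)): [5 6 2 4 1 3 0]
After op 2 (out_shuffle): [5 1 6 3 2 0 4]
After op 3 (out_shuffle): [5 2 1 0 6 4 3]
After op 4 (out_shuffle): [5 6 2 4 1 3 0]
After op 5 (reverse): [0 3 1 4 2 6 5]

Answer: 0 3 1 4 2 6 5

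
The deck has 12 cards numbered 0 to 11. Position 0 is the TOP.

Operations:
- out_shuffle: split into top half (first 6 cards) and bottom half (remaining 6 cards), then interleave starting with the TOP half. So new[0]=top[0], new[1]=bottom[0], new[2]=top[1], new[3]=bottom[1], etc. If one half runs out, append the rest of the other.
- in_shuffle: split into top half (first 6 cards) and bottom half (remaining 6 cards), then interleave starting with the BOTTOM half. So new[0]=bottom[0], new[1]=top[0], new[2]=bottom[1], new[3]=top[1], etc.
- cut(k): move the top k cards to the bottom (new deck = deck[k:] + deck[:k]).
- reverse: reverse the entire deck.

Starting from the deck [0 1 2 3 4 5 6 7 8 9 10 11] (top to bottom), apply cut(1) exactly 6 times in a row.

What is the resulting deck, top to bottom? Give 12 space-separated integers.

Answer: 6 7 8 9 10 11 0 1 2 3 4 5

Derivation:
After op 1 (cut(1)): [1 2 3 4 5 6 7 8 9 10 11 0]
After op 2 (cut(1)): [2 3 4 5 6 7 8 9 10 11 0 1]
After op 3 (cut(1)): [3 4 5 6 7 8 9 10 11 0 1 2]
After op 4 (cut(1)): [4 5 6 7 8 9 10 11 0 1 2 3]
After op 5 (cut(1)): [5 6 7 8 9 10 11 0 1 2 3 4]
After op 6 (cut(1)): [6 7 8 9 10 11 0 1 2 3 4 5]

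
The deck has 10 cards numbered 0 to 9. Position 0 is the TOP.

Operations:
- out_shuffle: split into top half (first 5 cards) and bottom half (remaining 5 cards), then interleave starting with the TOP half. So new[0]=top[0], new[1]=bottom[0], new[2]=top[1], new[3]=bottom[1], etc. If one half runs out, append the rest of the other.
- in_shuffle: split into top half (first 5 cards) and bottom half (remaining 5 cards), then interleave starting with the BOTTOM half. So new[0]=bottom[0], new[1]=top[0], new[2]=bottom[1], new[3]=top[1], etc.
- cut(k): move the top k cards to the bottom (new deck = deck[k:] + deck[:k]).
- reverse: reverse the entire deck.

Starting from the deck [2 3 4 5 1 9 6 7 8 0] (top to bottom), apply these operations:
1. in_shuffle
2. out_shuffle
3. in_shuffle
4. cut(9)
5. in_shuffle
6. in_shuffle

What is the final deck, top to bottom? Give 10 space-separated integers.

Answer: 9 0 8 6 3 2 1 5 4 7

Derivation:
After op 1 (in_shuffle): [9 2 6 3 7 4 8 5 0 1]
After op 2 (out_shuffle): [9 4 2 8 6 5 3 0 7 1]
After op 3 (in_shuffle): [5 9 3 4 0 2 7 8 1 6]
After op 4 (cut(9)): [6 5 9 3 4 0 2 7 8 1]
After op 5 (in_shuffle): [0 6 2 5 7 9 8 3 1 4]
After op 6 (in_shuffle): [9 0 8 6 3 2 1 5 4 7]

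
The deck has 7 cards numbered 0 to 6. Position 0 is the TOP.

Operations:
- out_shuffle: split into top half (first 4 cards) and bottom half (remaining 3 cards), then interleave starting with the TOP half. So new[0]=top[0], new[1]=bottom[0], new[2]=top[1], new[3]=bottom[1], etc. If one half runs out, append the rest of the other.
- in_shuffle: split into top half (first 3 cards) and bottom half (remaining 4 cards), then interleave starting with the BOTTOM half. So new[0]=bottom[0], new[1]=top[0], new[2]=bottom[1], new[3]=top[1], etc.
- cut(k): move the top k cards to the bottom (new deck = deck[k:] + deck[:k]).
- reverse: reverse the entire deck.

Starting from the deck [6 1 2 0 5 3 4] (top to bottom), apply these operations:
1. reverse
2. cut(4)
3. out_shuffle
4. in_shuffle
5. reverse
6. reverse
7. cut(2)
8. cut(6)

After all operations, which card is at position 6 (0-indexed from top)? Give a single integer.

After op 1 (reverse): [4 3 5 0 2 1 6]
After op 2 (cut(4)): [2 1 6 4 3 5 0]
After op 3 (out_shuffle): [2 3 1 5 6 0 4]
After op 4 (in_shuffle): [5 2 6 3 0 1 4]
After op 5 (reverse): [4 1 0 3 6 2 5]
After op 6 (reverse): [5 2 6 3 0 1 4]
After op 7 (cut(2)): [6 3 0 1 4 5 2]
After op 8 (cut(6)): [2 6 3 0 1 4 5]
Position 6: card 5.

Answer: 5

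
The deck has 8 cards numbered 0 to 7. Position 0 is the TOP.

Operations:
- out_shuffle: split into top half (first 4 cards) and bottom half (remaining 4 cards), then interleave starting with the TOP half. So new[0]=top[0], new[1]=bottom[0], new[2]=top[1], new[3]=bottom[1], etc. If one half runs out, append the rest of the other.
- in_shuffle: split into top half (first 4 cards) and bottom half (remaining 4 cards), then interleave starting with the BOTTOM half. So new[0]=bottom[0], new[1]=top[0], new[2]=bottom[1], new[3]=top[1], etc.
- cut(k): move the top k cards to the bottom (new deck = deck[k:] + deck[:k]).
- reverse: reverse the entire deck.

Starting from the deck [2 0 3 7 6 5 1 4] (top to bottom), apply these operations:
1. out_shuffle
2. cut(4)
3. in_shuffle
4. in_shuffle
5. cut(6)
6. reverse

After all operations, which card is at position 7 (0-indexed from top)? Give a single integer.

After op 1 (out_shuffle): [2 6 0 5 3 1 7 4]
After op 2 (cut(4)): [3 1 7 4 2 6 0 5]
After op 3 (in_shuffle): [2 3 6 1 0 7 5 4]
After op 4 (in_shuffle): [0 2 7 3 5 6 4 1]
After op 5 (cut(6)): [4 1 0 2 7 3 5 6]
After op 6 (reverse): [6 5 3 7 2 0 1 4]
Position 7: card 4.

Answer: 4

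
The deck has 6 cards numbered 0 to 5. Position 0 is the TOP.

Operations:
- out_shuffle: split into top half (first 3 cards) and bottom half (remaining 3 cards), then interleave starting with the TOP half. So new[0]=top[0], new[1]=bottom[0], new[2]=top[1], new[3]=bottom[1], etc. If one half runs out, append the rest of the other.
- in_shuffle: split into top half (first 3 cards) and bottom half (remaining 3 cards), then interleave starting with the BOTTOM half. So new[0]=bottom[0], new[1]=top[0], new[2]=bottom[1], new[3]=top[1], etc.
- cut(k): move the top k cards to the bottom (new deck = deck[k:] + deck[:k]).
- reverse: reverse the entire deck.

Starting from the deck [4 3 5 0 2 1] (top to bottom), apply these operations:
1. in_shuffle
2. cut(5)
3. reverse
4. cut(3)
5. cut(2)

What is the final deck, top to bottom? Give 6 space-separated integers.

After op 1 (in_shuffle): [0 4 2 3 1 5]
After op 2 (cut(5)): [5 0 4 2 3 1]
After op 3 (reverse): [1 3 2 4 0 5]
After op 4 (cut(3)): [4 0 5 1 3 2]
After op 5 (cut(2)): [5 1 3 2 4 0]

Answer: 5 1 3 2 4 0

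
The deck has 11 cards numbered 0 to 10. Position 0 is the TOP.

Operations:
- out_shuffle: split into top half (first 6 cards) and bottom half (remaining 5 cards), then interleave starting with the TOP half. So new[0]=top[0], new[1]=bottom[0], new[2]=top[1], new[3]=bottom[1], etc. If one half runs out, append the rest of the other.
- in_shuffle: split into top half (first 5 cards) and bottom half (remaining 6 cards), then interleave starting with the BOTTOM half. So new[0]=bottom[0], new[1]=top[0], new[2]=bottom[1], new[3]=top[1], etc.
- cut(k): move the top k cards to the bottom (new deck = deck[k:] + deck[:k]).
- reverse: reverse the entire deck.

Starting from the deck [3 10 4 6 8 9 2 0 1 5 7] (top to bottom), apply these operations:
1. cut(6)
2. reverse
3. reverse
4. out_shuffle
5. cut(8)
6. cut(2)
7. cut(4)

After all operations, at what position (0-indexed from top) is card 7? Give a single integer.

Answer: 5

Derivation:
After op 1 (cut(6)): [2 0 1 5 7 3 10 4 6 8 9]
After op 2 (reverse): [9 8 6 4 10 3 7 5 1 0 2]
After op 3 (reverse): [2 0 1 5 7 3 10 4 6 8 9]
After op 4 (out_shuffle): [2 10 0 4 1 6 5 8 7 9 3]
After op 5 (cut(8)): [7 9 3 2 10 0 4 1 6 5 8]
After op 6 (cut(2)): [3 2 10 0 4 1 6 5 8 7 9]
After op 7 (cut(4)): [4 1 6 5 8 7 9 3 2 10 0]
Card 7 is at position 5.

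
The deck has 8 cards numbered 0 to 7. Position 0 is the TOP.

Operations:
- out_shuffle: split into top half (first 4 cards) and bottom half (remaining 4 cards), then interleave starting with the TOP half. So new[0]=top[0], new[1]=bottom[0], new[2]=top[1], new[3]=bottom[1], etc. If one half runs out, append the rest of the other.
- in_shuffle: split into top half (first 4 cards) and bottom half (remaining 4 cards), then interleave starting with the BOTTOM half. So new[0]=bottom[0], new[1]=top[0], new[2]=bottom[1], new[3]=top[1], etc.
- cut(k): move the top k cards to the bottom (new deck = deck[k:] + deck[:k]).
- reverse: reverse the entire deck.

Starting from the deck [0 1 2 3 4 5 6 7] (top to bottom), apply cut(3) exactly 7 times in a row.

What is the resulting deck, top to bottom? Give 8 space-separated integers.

Answer: 5 6 7 0 1 2 3 4

Derivation:
After op 1 (cut(3)): [3 4 5 6 7 0 1 2]
After op 2 (cut(3)): [6 7 0 1 2 3 4 5]
After op 3 (cut(3)): [1 2 3 4 5 6 7 0]
After op 4 (cut(3)): [4 5 6 7 0 1 2 3]
After op 5 (cut(3)): [7 0 1 2 3 4 5 6]
After op 6 (cut(3)): [2 3 4 5 6 7 0 1]
After op 7 (cut(3)): [5 6 7 0 1 2 3 4]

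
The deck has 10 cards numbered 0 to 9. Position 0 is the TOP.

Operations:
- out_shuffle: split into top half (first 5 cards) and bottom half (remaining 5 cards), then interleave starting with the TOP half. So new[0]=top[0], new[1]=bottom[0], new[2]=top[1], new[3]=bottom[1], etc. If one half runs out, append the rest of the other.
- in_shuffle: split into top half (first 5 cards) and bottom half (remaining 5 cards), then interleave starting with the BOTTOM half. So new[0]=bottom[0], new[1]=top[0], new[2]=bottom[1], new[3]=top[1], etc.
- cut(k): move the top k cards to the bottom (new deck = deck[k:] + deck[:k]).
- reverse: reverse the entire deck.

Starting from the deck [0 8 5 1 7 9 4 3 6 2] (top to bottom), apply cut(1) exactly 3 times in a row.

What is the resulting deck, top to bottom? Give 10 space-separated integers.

Answer: 1 7 9 4 3 6 2 0 8 5

Derivation:
After op 1 (cut(1)): [8 5 1 7 9 4 3 6 2 0]
After op 2 (cut(1)): [5 1 7 9 4 3 6 2 0 8]
After op 3 (cut(1)): [1 7 9 4 3 6 2 0 8 5]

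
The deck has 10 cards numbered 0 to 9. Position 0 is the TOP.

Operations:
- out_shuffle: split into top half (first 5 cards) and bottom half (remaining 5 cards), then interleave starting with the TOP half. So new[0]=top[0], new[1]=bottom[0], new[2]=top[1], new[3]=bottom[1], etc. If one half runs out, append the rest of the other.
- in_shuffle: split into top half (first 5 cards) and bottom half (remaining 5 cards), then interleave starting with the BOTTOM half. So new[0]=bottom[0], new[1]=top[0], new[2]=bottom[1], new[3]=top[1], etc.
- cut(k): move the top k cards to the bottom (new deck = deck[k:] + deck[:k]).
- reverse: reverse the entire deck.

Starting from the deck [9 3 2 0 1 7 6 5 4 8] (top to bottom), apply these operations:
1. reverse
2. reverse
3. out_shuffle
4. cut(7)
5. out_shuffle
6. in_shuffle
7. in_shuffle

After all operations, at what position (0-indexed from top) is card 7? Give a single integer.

Answer: 2

Derivation:
After op 1 (reverse): [8 4 5 6 7 1 0 2 3 9]
After op 2 (reverse): [9 3 2 0 1 7 6 5 4 8]
After op 3 (out_shuffle): [9 7 3 6 2 5 0 4 1 8]
After op 4 (cut(7)): [4 1 8 9 7 3 6 2 5 0]
After op 5 (out_shuffle): [4 3 1 6 8 2 9 5 7 0]
After op 6 (in_shuffle): [2 4 9 3 5 1 7 6 0 8]
After op 7 (in_shuffle): [1 2 7 4 6 9 0 3 8 5]
Card 7 is at position 2.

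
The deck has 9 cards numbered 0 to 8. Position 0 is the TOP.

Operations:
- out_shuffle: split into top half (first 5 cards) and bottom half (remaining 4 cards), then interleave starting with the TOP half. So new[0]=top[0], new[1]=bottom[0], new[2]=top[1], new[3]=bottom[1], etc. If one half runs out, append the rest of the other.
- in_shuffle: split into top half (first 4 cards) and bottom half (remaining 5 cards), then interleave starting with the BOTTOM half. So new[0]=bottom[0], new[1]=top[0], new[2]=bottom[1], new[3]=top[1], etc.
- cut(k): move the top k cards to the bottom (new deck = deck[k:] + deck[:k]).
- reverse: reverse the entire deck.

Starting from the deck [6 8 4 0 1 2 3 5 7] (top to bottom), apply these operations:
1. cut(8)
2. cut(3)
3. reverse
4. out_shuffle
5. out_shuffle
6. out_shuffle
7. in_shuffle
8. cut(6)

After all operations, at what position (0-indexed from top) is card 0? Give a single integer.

After op 1 (cut(8)): [7 6 8 4 0 1 2 3 5]
After op 2 (cut(3)): [4 0 1 2 3 5 7 6 8]
After op 3 (reverse): [8 6 7 5 3 2 1 0 4]
After op 4 (out_shuffle): [8 2 6 1 7 0 5 4 3]
After op 5 (out_shuffle): [8 0 2 5 6 4 1 3 7]
After op 6 (out_shuffle): [8 4 0 1 2 3 5 7 6]
After op 7 (in_shuffle): [2 8 3 4 5 0 7 1 6]
After op 8 (cut(6)): [7 1 6 2 8 3 4 5 0]
Card 0 is at position 8.

Answer: 8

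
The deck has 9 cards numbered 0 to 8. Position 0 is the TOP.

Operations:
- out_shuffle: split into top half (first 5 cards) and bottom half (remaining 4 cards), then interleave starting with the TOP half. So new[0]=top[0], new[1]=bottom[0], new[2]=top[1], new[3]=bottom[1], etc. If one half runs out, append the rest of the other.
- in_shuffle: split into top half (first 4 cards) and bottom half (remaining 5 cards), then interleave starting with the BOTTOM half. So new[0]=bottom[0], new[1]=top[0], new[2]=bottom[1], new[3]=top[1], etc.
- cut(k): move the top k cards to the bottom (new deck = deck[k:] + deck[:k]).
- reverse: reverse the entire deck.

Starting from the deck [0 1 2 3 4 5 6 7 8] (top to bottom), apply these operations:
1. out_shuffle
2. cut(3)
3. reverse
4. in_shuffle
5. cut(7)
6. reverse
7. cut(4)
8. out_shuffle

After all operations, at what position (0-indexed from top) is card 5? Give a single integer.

Answer: 7

Derivation:
After op 1 (out_shuffle): [0 5 1 6 2 7 3 8 4]
After op 2 (cut(3)): [6 2 7 3 8 4 0 5 1]
After op 3 (reverse): [1 5 0 4 8 3 7 2 6]
After op 4 (in_shuffle): [8 1 3 5 7 0 2 4 6]
After op 5 (cut(7)): [4 6 8 1 3 5 7 0 2]
After op 6 (reverse): [2 0 7 5 3 1 8 6 4]
After op 7 (cut(4)): [3 1 8 6 4 2 0 7 5]
After op 8 (out_shuffle): [3 2 1 0 8 7 6 5 4]
Card 5 is at position 7.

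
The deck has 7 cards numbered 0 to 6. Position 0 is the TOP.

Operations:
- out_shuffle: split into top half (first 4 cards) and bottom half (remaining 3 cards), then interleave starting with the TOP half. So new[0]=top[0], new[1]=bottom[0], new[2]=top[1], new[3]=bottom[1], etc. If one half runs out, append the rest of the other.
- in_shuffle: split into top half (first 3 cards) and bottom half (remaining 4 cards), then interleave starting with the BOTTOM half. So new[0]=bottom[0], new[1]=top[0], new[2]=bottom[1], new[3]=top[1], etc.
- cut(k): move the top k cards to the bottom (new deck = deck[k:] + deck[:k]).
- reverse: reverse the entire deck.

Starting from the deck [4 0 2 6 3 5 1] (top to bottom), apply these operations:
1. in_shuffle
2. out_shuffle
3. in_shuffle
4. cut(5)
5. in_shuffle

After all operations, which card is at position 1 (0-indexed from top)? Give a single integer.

After op 1 (in_shuffle): [6 4 3 0 5 2 1]
After op 2 (out_shuffle): [6 5 4 2 3 1 0]
After op 3 (in_shuffle): [2 6 3 5 1 4 0]
After op 4 (cut(5)): [4 0 2 6 3 5 1]
After op 5 (in_shuffle): [6 4 3 0 5 2 1]
Position 1: card 4.

Answer: 4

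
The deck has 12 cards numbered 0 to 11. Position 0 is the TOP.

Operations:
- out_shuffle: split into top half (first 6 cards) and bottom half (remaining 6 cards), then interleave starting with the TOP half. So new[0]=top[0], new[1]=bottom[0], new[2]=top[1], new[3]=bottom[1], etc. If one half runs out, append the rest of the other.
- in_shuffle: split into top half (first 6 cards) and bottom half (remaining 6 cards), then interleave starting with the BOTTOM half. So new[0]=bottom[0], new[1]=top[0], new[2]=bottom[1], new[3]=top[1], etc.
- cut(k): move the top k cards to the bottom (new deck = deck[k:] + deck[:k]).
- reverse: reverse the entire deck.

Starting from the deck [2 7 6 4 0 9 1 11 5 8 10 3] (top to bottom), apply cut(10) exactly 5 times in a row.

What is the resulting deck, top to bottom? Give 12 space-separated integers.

Answer: 6 4 0 9 1 11 5 8 10 3 2 7

Derivation:
After op 1 (cut(10)): [10 3 2 7 6 4 0 9 1 11 5 8]
After op 2 (cut(10)): [5 8 10 3 2 7 6 4 0 9 1 11]
After op 3 (cut(10)): [1 11 5 8 10 3 2 7 6 4 0 9]
After op 4 (cut(10)): [0 9 1 11 5 8 10 3 2 7 6 4]
After op 5 (cut(10)): [6 4 0 9 1 11 5 8 10 3 2 7]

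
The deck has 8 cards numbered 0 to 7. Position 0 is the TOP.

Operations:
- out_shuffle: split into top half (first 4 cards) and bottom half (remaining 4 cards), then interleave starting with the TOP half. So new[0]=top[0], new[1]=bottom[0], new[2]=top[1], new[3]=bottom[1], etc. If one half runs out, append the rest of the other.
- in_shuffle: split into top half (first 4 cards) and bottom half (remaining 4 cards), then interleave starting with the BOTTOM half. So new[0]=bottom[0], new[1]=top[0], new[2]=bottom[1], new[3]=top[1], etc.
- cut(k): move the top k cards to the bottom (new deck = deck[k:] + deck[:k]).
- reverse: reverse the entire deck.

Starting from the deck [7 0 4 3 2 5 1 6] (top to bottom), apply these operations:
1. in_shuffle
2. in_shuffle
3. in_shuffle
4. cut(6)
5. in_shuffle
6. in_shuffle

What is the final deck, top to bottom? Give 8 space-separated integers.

After op 1 (in_shuffle): [2 7 5 0 1 4 6 3]
After op 2 (in_shuffle): [1 2 4 7 6 5 3 0]
After op 3 (in_shuffle): [6 1 5 2 3 4 0 7]
After op 4 (cut(6)): [0 7 6 1 5 2 3 4]
After op 5 (in_shuffle): [5 0 2 7 3 6 4 1]
After op 6 (in_shuffle): [3 5 6 0 4 2 1 7]

Answer: 3 5 6 0 4 2 1 7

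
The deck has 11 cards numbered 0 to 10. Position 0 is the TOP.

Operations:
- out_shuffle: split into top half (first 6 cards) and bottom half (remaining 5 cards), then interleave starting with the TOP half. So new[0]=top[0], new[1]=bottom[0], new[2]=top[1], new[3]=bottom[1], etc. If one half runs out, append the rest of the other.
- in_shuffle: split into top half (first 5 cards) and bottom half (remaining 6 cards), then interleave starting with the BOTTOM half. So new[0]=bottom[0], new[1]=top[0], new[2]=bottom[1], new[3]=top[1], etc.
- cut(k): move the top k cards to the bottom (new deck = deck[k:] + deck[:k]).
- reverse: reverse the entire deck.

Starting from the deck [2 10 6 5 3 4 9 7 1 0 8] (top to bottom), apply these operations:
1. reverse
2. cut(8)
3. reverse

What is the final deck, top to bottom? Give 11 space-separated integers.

Answer: 5 3 4 9 7 1 0 8 2 10 6

Derivation:
After op 1 (reverse): [8 0 1 7 9 4 3 5 6 10 2]
After op 2 (cut(8)): [6 10 2 8 0 1 7 9 4 3 5]
After op 3 (reverse): [5 3 4 9 7 1 0 8 2 10 6]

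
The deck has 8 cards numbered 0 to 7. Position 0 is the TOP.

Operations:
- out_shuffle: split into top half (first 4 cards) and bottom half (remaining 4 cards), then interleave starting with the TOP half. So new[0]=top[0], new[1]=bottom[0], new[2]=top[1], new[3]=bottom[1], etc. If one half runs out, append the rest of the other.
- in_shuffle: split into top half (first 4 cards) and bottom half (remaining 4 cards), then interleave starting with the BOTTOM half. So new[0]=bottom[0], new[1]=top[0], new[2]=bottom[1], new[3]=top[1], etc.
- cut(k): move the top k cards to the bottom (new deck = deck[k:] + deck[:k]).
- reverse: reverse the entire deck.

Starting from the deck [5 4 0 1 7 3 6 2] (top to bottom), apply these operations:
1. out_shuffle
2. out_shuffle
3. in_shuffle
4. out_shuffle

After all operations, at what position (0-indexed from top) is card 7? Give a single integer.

After op 1 (out_shuffle): [5 7 4 3 0 6 1 2]
After op 2 (out_shuffle): [5 0 7 6 4 1 3 2]
After op 3 (in_shuffle): [4 5 1 0 3 7 2 6]
After op 4 (out_shuffle): [4 3 5 7 1 2 0 6]
Card 7 is at position 3.

Answer: 3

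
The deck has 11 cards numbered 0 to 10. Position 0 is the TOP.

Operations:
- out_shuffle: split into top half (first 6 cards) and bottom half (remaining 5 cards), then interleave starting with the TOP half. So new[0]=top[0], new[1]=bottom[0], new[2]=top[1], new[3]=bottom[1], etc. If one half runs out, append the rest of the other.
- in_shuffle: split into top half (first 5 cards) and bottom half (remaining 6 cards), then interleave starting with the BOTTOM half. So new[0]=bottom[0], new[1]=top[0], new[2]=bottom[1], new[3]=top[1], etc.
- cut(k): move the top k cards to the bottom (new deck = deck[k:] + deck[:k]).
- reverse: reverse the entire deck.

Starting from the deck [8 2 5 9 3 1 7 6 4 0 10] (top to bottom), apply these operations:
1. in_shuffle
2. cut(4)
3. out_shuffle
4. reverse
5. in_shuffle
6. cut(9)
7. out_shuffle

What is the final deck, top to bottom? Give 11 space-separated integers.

After op 1 (in_shuffle): [1 8 7 2 6 5 4 9 0 3 10]
After op 2 (cut(4)): [6 5 4 9 0 3 10 1 8 7 2]
After op 3 (out_shuffle): [6 10 5 1 4 8 9 7 0 2 3]
After op 4 (reverse): [3 2 0 7 9 8 4 1 5 10 6]
After op 5 (in_shuffle): [8 3 4 2 1 0 5 7 10 9 6]
After op 6 (cut(9)): [9 6 8 3 4 2 1 0 5 7 10]
After op 7 (out_shuffle): [9 1 6 0 8 5 3 7 4 10 2]

Answer: 9 1 6 0 8 5 3 7 4 10 2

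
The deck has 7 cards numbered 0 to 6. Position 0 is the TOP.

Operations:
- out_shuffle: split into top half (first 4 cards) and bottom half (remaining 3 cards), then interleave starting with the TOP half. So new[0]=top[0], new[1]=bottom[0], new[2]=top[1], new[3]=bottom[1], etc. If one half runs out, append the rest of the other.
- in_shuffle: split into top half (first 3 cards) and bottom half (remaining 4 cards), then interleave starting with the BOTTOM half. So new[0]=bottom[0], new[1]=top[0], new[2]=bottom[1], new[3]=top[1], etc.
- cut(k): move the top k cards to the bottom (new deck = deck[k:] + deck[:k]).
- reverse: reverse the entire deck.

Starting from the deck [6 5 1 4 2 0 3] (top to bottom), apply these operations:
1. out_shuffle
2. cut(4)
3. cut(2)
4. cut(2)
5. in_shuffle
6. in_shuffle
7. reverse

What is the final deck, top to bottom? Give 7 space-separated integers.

After op 1 (out_shuffle): [6 2 5 0 1 3 4]
After op 2 (cut(4)): [1 3 4 6 2 5 0]
After op 3 (cut(2)): [4 6 2 5 0 1 3]
After op 4 (cut(2)): [2 5 0 1 3 4 6]
After op 5 (in_shuffle): [1 2 3 5 4 0 6]
After op 6 (in_shuffle): [5 1 4 2 0 3 6]
After op 7 (reverse): [6 3 0 2 4 1 5]

Answer: 6 3 0 2 4 1 5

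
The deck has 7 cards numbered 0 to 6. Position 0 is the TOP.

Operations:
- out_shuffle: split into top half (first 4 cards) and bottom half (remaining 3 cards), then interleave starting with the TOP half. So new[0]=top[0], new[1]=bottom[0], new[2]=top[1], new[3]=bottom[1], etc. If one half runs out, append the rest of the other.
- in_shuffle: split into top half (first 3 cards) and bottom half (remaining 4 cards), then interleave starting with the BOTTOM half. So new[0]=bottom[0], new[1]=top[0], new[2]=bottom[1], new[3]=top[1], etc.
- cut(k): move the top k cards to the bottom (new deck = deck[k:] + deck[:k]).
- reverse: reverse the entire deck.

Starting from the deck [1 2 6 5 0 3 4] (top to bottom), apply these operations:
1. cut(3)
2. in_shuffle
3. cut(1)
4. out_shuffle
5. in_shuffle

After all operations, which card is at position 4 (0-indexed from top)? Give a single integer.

After op 1 (cut(3)): [5 0 3 4 1 2 6]
After op 2 (in_shuffle): [4 5 1 0 2 3 6]
After op 3 (cut(1)): [5 1 0 2 3 6 4]
After op 4 (out_shuffle): [5 3 1 6 0 4 2]
After op 5 (in_shuffle): [6 5 0 3 4 1 2]
Position 4: card 4.

Answer: 4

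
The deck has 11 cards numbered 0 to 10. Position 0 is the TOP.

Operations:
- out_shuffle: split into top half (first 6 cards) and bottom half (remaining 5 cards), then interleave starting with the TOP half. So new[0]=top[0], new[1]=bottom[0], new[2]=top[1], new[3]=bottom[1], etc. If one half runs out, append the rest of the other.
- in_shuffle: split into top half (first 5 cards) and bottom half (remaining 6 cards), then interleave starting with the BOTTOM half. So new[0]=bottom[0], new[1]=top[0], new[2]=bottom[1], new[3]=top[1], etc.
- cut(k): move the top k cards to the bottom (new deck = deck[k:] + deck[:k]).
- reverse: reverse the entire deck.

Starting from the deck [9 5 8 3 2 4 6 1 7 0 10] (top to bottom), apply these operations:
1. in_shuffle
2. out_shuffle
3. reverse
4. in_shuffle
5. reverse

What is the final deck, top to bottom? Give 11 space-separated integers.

After op 1 (in_shuffle): [4 9 6 5 1 8 7 3 0 2 10]
After op 2 (out_shuffle): [4 7 9 3 6 0 5 2 1 10 8]
After op 3 (reverse): [8 10 1 2 5 0 6 3 9 7 4]
After op 4 (in_shuffle): [0 8 6 10 3 1 9 2 7 5 4]
After op 5 (reverse): [4 5 7 2 9 1 3 10 6 8 0]

Answer: 4 5 7 2 9 1 3 10 6 8 0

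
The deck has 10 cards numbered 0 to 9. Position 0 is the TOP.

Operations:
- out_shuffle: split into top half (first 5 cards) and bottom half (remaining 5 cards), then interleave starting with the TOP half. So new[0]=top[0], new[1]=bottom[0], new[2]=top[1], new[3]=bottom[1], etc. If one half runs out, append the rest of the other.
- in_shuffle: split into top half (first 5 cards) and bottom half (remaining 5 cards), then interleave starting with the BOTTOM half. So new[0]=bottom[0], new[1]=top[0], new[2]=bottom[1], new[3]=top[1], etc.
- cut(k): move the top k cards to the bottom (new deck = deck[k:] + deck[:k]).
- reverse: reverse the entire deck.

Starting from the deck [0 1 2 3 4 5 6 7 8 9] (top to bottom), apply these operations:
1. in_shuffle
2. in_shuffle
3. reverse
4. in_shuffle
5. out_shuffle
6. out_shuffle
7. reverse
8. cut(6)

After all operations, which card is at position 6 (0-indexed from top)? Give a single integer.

After op 1 (in_shuffle): [5 0 6 1 7 2 8 3 9 4]
After op 2 (in_shuffle): [2 5 8 0 3 6 9 1 4 7]
After op 3 (reverse): [7 4 1 9 6 3 0 8 5 2]
After op 4 (in_shuffle): [3 7 0 4 8 1 5 9 2 6]
After op 5 (out_shuffle): [3 1 7 5 0 9 4 2 8 6]
After op 6 (out_shuffle): [3 9 1 4 7 2 5 8 0 6]
After op 7 (reverse): [6 0 8 5 2 7 4 1 9 3]
After op 8 (cut(6)): [4 1 9 3 6 0 8 5 2 7]
Position 6: card 8.

Answer: 8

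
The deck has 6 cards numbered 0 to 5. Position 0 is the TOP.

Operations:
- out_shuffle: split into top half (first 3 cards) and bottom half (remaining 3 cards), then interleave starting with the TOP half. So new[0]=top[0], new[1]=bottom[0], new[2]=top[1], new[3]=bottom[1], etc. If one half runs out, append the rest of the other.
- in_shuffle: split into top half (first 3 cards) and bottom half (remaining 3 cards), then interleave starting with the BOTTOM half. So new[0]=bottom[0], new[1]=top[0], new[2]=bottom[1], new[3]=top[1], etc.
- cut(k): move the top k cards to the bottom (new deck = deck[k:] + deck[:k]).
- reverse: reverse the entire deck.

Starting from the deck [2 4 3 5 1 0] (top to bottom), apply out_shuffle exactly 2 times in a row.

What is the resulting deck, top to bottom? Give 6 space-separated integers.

Answer: 2 1 5 3 4 0

Derivation:
After op 1 (out_shuffle): [2 5 4 1 3 0]
After op 2 (out_shuffle): [2 1 5 3 4 0]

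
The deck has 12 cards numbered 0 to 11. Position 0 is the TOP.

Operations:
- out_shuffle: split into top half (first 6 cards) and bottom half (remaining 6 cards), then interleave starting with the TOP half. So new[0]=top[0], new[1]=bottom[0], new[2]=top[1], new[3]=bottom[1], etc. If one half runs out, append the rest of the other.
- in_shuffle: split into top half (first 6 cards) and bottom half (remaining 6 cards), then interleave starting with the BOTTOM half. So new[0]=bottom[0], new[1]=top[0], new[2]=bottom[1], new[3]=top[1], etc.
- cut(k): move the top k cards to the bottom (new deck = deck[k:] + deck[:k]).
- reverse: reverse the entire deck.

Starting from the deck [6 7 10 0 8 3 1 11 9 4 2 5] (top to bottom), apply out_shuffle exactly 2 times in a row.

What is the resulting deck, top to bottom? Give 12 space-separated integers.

After op 1 (out_shuffle): [6 1 7 11 10 9 0 4 8 2 3 5]
After op 2 (out_shuffle): [6 0 1 4 7 8 11 2 10 3 9 5]

Answer: 6 0 1 4 7 8 11 2 10 3 9 5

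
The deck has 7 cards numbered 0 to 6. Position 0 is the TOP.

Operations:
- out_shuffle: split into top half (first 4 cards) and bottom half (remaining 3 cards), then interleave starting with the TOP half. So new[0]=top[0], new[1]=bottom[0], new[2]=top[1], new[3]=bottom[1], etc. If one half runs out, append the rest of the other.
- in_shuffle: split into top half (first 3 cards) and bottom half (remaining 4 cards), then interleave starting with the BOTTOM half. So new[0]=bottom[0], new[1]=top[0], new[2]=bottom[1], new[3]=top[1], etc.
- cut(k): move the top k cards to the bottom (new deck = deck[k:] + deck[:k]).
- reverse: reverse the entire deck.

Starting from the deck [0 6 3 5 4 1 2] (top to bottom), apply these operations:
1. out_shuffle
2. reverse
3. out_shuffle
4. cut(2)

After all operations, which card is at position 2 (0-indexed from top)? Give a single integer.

After op 1 (out_shuffle): [0 4 6 1 3 2 5]
After op 2 (reverse): [5 2 3 1 6 4 0]
After op 3 (out_shuffle): [5 6 2 4 3 0 1]
After op 4 (cut(2)): [2 4 3 0 1 5 6]
Position 2: card 3.

Answer: 3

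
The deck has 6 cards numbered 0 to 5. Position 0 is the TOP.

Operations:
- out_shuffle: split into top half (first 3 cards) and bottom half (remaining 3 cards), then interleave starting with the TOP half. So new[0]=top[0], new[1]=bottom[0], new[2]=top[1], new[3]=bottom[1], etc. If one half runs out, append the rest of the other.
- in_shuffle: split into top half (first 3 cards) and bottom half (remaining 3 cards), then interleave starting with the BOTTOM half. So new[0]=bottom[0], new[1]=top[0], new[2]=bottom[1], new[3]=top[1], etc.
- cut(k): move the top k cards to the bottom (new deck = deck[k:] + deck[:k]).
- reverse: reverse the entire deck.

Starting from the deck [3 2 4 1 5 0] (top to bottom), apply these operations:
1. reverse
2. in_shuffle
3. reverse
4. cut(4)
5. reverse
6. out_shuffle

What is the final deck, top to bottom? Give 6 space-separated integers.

After op 1 (reverse): [0 5 1 4 2 3]
After op 2 (in_shuffle): [4 0 2 5 3 1]
After op 3 (reverse): [1 3 5 2 0 4]
After op 4 (cut(4)): [0 4 1 3 5 2]
After op 5 (reverse): [2 5 3 1 4 0]
After op 6 (out_shuffle): [2 1 5 4 3 0]

Answer: 2 1 5 4 3 0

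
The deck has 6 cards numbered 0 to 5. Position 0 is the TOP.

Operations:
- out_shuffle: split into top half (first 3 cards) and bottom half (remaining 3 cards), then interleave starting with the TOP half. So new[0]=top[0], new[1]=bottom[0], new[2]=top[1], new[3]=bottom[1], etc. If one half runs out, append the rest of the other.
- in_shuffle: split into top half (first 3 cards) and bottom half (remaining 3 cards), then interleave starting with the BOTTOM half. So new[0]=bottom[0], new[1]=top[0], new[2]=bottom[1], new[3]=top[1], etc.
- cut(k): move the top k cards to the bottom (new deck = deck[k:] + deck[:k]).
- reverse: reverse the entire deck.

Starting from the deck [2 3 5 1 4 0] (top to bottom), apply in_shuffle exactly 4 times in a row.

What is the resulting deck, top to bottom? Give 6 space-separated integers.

Answer: 1 2 4 3 0 5

Derivation:
After op 1 (in_shuffle): [1 2 4 3 0 5]
After op 2 (in_shuffle): [3 1 0 2 5 4]
After op 3 (in_shuffle): [2 3 5 1 4 0]
After op 4 (in_shuffle): [1 2 4 3 0 5]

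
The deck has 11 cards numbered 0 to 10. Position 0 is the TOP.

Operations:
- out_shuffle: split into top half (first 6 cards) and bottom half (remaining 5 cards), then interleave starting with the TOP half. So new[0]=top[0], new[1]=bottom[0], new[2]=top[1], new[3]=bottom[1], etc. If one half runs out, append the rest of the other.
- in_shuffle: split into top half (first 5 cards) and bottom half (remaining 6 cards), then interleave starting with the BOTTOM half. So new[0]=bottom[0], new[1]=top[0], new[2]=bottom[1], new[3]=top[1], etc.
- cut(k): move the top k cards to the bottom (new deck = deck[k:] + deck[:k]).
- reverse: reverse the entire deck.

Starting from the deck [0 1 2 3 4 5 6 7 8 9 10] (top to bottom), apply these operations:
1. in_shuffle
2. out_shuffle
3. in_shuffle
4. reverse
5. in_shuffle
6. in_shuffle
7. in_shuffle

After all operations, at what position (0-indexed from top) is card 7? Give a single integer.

After op 1 (in_shuffle): [5 0 6 1 7 2 8 3 9 4 10]
After op 2 (out_shuffle): [5 8 0 3 6 9 1 4 7 10 2]
After op 3 (in_shuffle): [9 5 1 8 4 0 7 3 10 6 2]
After op 4 (reverse): [2 6 10 3 7 0 4 8 1 5 9]
After op 5 (in_shuffle): [0 2 4 6 8 10 1 3 5 7 9]
After op 6 (in_shuffle): [10 0 1 2 3 4 5 6 7 8 9]
After op 7 (in_shuffle): [4 10 5 0 6 1 7 2 8 3 9]
Card 7 is at position 6.

Answer: 6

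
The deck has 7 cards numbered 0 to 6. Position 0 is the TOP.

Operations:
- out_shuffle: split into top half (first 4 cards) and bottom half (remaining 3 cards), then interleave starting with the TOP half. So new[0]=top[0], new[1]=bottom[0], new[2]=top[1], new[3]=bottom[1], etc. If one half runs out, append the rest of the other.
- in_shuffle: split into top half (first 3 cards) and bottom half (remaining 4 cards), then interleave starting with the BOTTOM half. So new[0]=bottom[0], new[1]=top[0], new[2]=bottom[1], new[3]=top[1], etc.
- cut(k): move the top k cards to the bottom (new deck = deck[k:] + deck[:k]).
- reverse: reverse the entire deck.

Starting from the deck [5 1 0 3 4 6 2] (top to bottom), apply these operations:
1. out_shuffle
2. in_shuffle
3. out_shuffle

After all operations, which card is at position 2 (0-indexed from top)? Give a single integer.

After op 1 (out_shuffle): [5 4 1 6 0 2 3]
After op 2 (in_shuffle): [6 5 0 4 2 1 3]
After op 3 (out_shuffle): [6 2 5 1 0 3 4]
Position 2: card 5.

Answer: 5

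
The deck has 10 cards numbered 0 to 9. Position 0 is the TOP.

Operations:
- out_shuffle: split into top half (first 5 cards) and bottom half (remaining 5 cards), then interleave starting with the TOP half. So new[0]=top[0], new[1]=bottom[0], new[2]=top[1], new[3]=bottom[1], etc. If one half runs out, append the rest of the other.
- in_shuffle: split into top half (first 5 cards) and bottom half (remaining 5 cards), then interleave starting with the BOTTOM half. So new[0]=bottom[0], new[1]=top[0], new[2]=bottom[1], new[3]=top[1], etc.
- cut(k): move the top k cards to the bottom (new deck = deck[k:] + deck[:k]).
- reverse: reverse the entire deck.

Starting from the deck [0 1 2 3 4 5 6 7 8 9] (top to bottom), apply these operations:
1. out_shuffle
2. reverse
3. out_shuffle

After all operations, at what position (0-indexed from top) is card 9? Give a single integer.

Answer: 0

Derivation:
After op 1 (out_shuffle): [0 5 1 6 2 7 3 8 4 9]
After op 2 (reverse): [9 4 8 3 7 2 6 1 5 0]
After op 3 (out_shuffle): [9 2 4 6 8 1 3 5 7 0]
Card 9 is at position 0.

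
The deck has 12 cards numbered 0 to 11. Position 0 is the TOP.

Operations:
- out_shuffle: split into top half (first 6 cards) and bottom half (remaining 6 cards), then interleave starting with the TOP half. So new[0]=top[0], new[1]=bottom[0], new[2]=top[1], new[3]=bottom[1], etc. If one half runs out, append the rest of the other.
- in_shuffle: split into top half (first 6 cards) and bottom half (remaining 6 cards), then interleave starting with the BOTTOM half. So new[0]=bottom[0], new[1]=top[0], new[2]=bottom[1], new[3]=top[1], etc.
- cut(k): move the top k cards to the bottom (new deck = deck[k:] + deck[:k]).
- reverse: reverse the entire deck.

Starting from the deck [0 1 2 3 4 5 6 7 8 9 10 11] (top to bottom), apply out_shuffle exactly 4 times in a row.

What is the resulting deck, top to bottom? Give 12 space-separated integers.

Answer: 0 9 7 5 3 1 10 8 6 4 2 11

Derivation:
After op 1 (out_shuffle): [0 6 1 7 2 8 3 9 4 10 5 11]
After op 2 (out_shuffle): [0 3 6 9 1 4 7 10 2 5 8 11]
After op 3 (out_shuffle): [0 7 3 10 6 2 9 5 1 8 4 11]
After op 4 (out_shuffle): [0 9 7 5 3 1 10 8 6 4 2 11]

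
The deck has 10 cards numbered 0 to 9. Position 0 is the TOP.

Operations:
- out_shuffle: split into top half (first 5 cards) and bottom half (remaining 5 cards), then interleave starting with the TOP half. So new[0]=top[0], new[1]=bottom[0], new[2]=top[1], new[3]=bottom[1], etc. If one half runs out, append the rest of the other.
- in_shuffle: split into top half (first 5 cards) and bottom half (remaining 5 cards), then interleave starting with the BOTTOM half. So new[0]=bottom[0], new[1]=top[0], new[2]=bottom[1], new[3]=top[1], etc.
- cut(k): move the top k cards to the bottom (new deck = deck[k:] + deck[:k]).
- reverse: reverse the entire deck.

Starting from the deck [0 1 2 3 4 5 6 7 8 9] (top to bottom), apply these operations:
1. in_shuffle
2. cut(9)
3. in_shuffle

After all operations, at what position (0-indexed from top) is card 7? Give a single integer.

Answer: 0

Derivation:
After op 1 (in_shuffle): [5 0 6 1 7 2 8 3 9 4]
After op 2 (cut(9)): [4 5 0 6 1 7 2 8 3 9]
After op 3 (in_shuffle): [7 4 2 5 8 0 3 6 9 1]
Card 7 is at position 0.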